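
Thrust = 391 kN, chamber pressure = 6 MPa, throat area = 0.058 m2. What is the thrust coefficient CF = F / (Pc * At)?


CF = 391000 / (6e6 * 0.058) = 1.12

1.12


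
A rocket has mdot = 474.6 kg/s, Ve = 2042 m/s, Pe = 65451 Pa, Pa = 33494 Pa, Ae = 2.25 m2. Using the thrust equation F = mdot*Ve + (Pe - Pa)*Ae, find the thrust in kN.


F = 474.6 * 2042 + (65451 - 33494) * 2.25 = 1.0410e+06 N = 1041.0 kN

1041.0 kN


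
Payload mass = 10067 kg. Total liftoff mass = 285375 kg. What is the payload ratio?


PR = 10067 / 285375 = 0.0353

0.0353


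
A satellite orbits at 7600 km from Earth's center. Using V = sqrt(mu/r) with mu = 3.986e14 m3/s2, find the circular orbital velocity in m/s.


V = sqrt(3.986e14 / 7600000) = 7242 m/s

7242 m/s


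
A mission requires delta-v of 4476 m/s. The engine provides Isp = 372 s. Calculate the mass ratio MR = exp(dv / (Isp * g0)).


Ve = 372 * 9.81 = 3649.32 m/s
MR = exp(4476 / 3649.32) = 3.409

3.409


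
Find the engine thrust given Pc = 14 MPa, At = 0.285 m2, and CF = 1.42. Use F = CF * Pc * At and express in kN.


F = 1.42 * 14e6 * 0.285 = 5.6658e+06 N = 5665.8 kN

5665.8 kN


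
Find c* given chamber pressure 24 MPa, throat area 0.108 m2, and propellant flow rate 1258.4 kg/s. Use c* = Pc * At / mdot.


c* = 24e6 * 0.108 / 1258.4 = 2060 m/s

2060 m/s


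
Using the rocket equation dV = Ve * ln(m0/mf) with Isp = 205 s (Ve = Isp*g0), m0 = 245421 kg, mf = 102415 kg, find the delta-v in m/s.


Ve = 205 * 9.81 = 2011.05 m/s
dV = 2011.05 * ln(245421/102415) = 1758 m/s

1758 m/s


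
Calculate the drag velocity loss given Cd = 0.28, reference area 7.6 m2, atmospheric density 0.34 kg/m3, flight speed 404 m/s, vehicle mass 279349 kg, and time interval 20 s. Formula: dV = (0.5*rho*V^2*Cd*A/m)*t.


D = 0.5 * 0.34 * 404^2 * 0.28 * 7.6 = 59045.02 N
a = 59045.02 / 279349 = 0.2114 m/s2
dV = 0.2114 * 20 = 4.2 m/s

4.2 m/s


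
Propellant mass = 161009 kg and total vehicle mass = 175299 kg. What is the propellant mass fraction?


PMF = 161009 / 175299 = 0.918

0.918


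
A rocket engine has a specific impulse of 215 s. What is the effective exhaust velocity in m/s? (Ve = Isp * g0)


Ve = Isp * g0 = 215 * 9.81 = 2109.2 m/s

2109.2 m/s


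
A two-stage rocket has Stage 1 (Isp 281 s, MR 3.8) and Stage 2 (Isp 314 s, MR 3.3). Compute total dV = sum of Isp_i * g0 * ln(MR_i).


dV1 = 281 * 9.81 * ln(3.8) = 3680.1 m/s
dV2 = 314 * 9.81 * ln(3.3) = 3677.7 m/s
Total dV = 3680.1 + 3677.7 = 7357.8 m/s ~ 7358 m/s

7358 m/s


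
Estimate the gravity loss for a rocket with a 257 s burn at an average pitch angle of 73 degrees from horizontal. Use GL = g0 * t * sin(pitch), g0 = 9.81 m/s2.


GL = 9.81 * 257 * sin(73 deg) = 2411 m/s

2411 m/s


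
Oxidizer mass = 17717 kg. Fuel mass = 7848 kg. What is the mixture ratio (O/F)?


MR = 17717 / 7848 = 2.26

2.26


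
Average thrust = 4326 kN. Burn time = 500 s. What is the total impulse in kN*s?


It = 4326 * 500 = 2163000 kN*s

2163000 kN*s


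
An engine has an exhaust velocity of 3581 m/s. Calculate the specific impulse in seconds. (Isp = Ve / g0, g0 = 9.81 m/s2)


Isp = Ve / g0 = 3581 / 9.81 = 365.0 s

365.0 s


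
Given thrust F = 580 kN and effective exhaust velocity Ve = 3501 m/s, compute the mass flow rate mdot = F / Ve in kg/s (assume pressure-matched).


mdot = F / Ve = 580000 / 3501 = 165.7 kg/s

165.7 kg/s


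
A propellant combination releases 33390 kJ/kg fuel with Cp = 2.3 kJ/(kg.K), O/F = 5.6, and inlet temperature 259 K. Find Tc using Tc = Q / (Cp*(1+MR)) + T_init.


Tc = 33390 / (2.3 * (1 + 5.6)) + 259 = 2459 K

2459 K


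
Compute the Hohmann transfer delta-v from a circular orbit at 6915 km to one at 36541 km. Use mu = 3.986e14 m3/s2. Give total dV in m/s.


V1 = sqrt(mu/r1) = 7592.29 m/s
dV1 = V1*(sqrt(2*r2/(r1+r2)) - 1) = 2253.56 m/s
V2 = sqrt(mu/r2) = 3302.77 m/s
dV2 = V2*(1 - sqrt(2*r1/(r1+r2))) = 1439.55 m/s
Total dV = 3693 m/s

3693 m/s


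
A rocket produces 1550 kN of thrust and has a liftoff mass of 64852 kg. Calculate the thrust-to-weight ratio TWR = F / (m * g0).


TWR = 1550000 / (64852 * 9.81) = 2.44

2.44


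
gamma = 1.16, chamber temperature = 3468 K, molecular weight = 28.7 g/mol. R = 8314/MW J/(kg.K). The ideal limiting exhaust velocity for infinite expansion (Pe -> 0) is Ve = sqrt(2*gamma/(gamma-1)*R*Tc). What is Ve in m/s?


R = 8314 / 28.7 = 289.69 J/(kg.K)
Ve = sqrt(2 * 1.16 / (1.16 - 1) * 289.69 * 3468) = 3817 m/s

3817 m/s


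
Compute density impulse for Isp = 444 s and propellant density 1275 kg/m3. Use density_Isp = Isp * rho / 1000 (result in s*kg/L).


rho*Isp = 444 * 1275 / 1000 = 566 s*kg/L

566 s*kg/L


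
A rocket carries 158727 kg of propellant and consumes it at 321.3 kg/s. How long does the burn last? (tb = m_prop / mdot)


tb = 158727 / 321.3 = 494.0 s

494.0 s


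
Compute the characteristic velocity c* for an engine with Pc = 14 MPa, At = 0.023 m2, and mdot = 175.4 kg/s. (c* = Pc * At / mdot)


c* = 14e6 * 0.023 / 175.4 = 1836 m/s

1836 m/s


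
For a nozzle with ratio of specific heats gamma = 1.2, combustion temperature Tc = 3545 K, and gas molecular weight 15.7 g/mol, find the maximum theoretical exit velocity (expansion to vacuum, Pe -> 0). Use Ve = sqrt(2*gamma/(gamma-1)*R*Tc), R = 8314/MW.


R = 8314 / 15.7 = 529.55 J/(kg.K)
Ve = sqrt(2 * 1.2 / (1.2 - 1) * 529.55 * 3545) = 4746 m/s

4746 m/s


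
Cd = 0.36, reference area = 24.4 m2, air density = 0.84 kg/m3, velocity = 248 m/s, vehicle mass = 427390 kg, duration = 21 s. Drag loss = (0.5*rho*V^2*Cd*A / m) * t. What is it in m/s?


D = 0.5 * 0.84 * 248^2 * 0.36 * 24.4 = 226905.48 N
a = 226905.48 / 427390 = 0.5309 m/s2
dV = 0.5309 * 21 = 11.1 m/s

11.1 m/s


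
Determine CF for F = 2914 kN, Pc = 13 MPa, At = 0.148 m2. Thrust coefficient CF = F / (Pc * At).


CF = 2914000 / (13e6 * 0.148) = 1.51

1.51


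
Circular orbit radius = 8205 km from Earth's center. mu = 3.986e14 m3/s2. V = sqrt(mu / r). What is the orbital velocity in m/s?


V = sqrt(3.986e14 / 8205000) = 6970 m/s

6970 m/s


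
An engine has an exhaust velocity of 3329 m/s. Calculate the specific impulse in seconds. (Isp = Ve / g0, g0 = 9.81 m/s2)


Isp = Ve / g0 = 3329 / 9.81 = 339.3 s

339.3 s


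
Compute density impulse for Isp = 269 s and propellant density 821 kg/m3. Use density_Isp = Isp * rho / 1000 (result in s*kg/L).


rho*Isp = 269 * 821 / 1000 = 221 s*kg/L

221 s*kg/L


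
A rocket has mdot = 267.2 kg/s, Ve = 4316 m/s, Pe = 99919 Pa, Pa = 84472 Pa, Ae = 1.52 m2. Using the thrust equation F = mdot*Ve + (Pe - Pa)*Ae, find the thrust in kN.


F = 267.2 * 4316 + (99919 - 84472) * 1.52 = 1.1767e+06 N = 1176.7 kN

1176.7 kN


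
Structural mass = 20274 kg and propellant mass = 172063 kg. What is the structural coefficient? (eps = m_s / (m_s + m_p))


eps = 20274 / (20274 + 172063) = 0.1054

0.1054


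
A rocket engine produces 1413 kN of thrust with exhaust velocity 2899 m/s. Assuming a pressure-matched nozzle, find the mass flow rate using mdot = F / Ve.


mdot = F / Ve = 1413000 / 2899 = 487.4 kg/s

487.4 kg/s


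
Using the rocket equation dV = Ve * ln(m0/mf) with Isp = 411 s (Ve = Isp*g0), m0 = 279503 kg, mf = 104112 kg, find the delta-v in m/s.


Ve = 411 * 9.81 = 4031.91 m/s
dV = 4031.91 * ln(279503/104112) = 3982 m/s

3982 m/s


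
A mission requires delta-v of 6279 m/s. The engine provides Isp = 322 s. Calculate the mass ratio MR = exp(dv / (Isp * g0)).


Ve = 322 * 9.81 = 3158.82 m/s
MR = exp(6279 / 3158.82) = 7.299

7.299


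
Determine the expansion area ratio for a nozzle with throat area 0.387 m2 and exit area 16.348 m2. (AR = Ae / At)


AR = 16.348 / 0.387 = 42.2

42.2


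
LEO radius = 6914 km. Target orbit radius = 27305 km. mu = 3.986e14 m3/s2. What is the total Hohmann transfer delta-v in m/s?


V1 = sqrt(mu/r1) = 7592.83 m/s
dV1 = V1*(sqrt(2*r2/(r1+r2)) - 1) = 1999.1 m/s
V2 = sqrt(mu/r2) = 3820.74 m/s
dV2 = V2*(1 - sqrt(2*r1/(r1+r2))) = 1391.93 m/s
Total dV = 3391 m/s

3391 m/s


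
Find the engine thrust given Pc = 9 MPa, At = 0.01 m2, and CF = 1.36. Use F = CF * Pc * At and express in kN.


F = 1.36 * 9e6 * 0.01 = 122400.0 N = 122.4 kN

122.4 kN


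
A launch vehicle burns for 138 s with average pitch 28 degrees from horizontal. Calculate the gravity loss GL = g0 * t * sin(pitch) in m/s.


GL = 9.81 * 138 * sin(28 deg) = 636 m/s

636 m/s


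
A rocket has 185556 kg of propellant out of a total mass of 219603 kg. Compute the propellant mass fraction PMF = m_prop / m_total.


PMF = 185556 / 219603 = 0.845

0.845


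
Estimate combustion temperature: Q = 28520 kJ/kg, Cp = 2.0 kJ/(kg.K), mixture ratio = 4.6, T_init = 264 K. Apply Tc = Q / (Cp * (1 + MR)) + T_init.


Tc = 28520 / (2.0 * (1 + 4.6)) + 264 = 2810 K

2810 K


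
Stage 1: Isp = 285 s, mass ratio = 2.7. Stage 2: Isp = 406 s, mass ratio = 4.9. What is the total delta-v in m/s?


dV1 = 285 * 9.81 * ln(2.7) = 2777.0 m/s
dV2 = 406 * 9.81 * ln(4.9) = 6329.7 m/s
Total dV = 2777.0 + 6329.7 = 9106.7 m/s ~ 9107 m/s

9107 m/s


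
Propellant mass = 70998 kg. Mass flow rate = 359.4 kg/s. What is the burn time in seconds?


tb = 70998 / 359.4 = 197.5 s

197.5 s


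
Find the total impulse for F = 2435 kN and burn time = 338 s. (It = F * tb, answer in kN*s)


It = 2435 * 338 = 823030 kN*s

823030 kN*s


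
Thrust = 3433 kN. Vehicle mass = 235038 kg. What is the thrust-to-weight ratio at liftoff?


TWR = 3433000 / (235038 * 9.81) = 1.49

1.49


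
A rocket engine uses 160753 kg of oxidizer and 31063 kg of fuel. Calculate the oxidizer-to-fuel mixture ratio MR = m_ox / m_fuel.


MR = 160753 / 31063 = 5.18

5.18


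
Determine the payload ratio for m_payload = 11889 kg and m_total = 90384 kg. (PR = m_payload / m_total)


PR = 11889 / 90384 = 0.1315

0.1315


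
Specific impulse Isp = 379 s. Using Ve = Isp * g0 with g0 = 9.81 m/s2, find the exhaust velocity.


Ve = Isp * g0 = 379 * 9.81 = 3718.0 m/s

3718.0 m/s


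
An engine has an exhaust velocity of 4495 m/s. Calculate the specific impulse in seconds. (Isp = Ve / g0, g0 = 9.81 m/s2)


Isp = Ve / g0 = 4495 / 9.81 = 458.2 s

458.2 s


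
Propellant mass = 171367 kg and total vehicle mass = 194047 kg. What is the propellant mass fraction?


PMF = 171367 / 194047 = 0.883

0.883


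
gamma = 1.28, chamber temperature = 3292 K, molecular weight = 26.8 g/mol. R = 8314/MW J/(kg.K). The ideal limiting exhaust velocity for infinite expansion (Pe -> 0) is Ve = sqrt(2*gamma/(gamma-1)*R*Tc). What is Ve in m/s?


R = 8314 / 26.8 = 310.22 J/(kg.K)
Ve = sqrt(2 * 1.28 / (1.28 - 1) * 310.22 * 3292) = 3056 m/s

3056 m/s


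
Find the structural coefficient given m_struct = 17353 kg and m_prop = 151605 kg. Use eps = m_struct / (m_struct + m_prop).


eps = 17353 / (17353 + 151605) = 0.1027

0.1027


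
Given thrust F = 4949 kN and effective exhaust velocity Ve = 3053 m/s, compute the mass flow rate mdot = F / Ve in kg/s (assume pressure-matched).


mdot = F / Ve = 4949000 / 3053 = 1621.0 kg/s

1621.0 kg/s


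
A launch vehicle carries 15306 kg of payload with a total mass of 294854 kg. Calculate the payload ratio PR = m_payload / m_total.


PR = 15306 / 294854 = 0.0519

0.0519


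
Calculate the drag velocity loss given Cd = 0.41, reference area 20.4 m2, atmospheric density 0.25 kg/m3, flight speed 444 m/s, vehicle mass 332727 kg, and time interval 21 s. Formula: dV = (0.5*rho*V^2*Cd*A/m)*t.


D = 0.5 * 0.25 * 444^2 * 0.41 * 20.4 = 206105.69 N
a = 206105.69 / 332727 = 0.6194 m/s2
dV = 0.6194 * 21 = 13.0 m/s

13.0 m/s


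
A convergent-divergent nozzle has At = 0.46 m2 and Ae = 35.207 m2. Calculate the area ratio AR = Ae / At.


AR = 35.207 / 0.46 = 76.5

76.5


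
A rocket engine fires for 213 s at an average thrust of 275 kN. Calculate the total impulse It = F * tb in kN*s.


It = 275 * 213 = 58575 kN*s

58575 kN*s


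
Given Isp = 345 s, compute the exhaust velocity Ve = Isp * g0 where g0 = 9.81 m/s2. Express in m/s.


Ve = Isp * g0 = 345 * 9.81 = 3384.5 m/s

3384.5 m/s


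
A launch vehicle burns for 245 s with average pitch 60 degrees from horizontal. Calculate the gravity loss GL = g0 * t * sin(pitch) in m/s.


GL = 9.81 * 245 * sin(60 deg) = 2081 m/s

2081 m/s


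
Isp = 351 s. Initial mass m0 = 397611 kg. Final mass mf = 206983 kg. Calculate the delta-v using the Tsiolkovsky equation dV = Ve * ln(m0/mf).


Ve = 351 * 9.81 = 3443.31 m/s
dV = 3443.31 * ln(397611/206983) = 2248 m/s

2248 m/s


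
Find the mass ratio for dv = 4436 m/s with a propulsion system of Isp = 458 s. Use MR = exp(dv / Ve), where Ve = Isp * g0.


Ve = 458 * 9.81 = 4492.98 m/s
MR = exp(4436 / 4492.98) = 2.684

2.684


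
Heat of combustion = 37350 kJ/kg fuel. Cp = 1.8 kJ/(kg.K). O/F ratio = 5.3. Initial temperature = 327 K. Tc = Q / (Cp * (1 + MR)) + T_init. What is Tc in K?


Tc = 37350 / (1.8 * (1 + 5.3)) + 327 = 3621 K

3621 K


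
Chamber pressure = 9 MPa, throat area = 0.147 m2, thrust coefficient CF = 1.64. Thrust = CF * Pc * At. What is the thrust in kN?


F = 1.64 * 9e6 * 0.147 = 2.1697e+06 N = 2169.7 kN

2169.7 kN


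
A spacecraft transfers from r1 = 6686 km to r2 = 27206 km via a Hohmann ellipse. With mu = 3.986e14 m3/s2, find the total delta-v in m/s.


V1 = sqrt(mu/r1) = 7721.21 m/s
dV1 = V1*(sqrt(2*r2/(r1+r2)) - 1) = 2062.06 m/s
V2 = sqrt(mu/r2) = 3827.69 m/s
dV2 = V2*(1 - sqrt(2*r1/(r1+r2))) = 1423.4 m/s
Total dV = 3485 m/s

3485 m/s


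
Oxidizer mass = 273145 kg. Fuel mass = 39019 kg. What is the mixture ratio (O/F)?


MR = 273145 / 39019 = 7.0

7.0


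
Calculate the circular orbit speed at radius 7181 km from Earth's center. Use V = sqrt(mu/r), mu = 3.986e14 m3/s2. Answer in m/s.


V = sqrt(3.986e14 / 7181000) = 7450 m/s

7450 m/s


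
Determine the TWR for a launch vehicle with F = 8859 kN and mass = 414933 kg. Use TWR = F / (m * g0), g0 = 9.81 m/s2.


TWR = 8859000 / (414933 * 9.81) = 2.18

2.18


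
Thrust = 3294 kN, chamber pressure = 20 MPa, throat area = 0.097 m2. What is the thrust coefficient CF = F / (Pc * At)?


CF = 3294000 / (20e6 * 0.097) = 1.7

1.7


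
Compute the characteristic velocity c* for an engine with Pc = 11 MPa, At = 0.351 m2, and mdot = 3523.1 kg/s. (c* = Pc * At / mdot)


c* = 11e6 * 0.351 / 3523.1 = 1096 m/s

1096 m/s


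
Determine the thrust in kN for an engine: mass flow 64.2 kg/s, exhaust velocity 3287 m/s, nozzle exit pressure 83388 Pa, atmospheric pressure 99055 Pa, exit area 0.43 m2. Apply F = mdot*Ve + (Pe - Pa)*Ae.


F = 64.2 * 3287 + (83388 - 99055) * 0.43 = 204289.0 N = 204.3 kN

204.3 kN


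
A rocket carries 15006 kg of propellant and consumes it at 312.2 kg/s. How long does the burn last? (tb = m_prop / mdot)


tb = 15006 / 312.2 = 48.1 s

48.1 s


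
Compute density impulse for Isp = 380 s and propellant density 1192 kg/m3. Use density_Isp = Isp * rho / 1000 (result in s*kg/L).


rho*Isp = 380 * 1192 / 1000 = 453 s*kg/L

453 s*kg/L


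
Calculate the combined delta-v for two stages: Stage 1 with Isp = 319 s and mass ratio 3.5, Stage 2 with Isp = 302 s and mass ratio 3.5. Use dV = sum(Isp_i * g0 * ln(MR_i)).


dV1 = 319 * 9.81 * ln(3.5) = 3920.4 m/s
dV2 = 302 * 9.81 * ln(3.5) = 3711.5 m/s
Total dV = 3920.4 + 3711.5 = 7631.9 m/s ~ 7632 m/s

7632 m/s


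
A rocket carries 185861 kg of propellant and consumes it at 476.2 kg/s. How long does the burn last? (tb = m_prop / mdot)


tb = 185861 / 476.2 = 390.3 s

390.3 s


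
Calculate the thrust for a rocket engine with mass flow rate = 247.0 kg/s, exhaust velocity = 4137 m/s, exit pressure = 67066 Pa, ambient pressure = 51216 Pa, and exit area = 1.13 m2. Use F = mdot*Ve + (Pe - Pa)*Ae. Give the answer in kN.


F = 247.0 * 4137 + (67066 - 51216) * 1.13 = 1.0398e+06 N = 1039.8 kN

1039.8 kN


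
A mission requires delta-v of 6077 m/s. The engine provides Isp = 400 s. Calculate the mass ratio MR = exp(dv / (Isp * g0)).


Ve = 400 * 9.81 = 3924.0 m/s
MR = exp(6077 / 3924.0) = 4.705

4.705


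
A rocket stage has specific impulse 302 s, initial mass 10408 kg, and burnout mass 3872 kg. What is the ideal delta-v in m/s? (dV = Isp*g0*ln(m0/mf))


Ve = 302 * 9.81 = 2962.62 m/s
dV = 2962.62 * ln(10408/3872) = 2929 m/s

2929 m/s


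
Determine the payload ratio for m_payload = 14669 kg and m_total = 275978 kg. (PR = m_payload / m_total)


PR = 14669 / 275978 = 0.0532

0.0532


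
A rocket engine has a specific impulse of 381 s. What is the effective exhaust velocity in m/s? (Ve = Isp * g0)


Ve = Isp * g0 = 381 * 9.81 = 3737.6 m/s

3737.6 m/s


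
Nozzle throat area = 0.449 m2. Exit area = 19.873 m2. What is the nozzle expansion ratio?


AR = 19.873 / 0.449 = 44.3

44.3


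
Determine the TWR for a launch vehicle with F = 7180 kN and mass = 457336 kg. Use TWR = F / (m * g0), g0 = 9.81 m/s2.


TWR = 7180000 / (457336 * 9.81) = 1.6

1.6


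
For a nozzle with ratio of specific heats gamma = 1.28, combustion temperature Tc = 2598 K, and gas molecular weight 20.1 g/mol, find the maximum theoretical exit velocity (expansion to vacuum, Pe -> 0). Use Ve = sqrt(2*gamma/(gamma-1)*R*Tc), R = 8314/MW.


R = 8314 / 20.1 = 413.63 J/(kg.K)
Ve = sqrt(2 * 1.28 / (1.28 - 1) * 413.63 * 2598) = 3134 m/s

3134 m/s


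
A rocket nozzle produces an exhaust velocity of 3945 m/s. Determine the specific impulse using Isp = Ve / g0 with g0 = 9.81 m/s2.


Isp = Ve / g0 = 3945 / 9.81 = 402.1 s

402.1 s


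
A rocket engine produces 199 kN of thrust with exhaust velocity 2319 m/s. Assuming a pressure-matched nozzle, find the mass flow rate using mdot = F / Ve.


mdot = F / Ve = 199000 / 2319 = 85.8 kg/s

85.8 kg/s


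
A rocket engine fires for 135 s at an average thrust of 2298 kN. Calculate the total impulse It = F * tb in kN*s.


It = 2298 * 135 = 310230 kN*s

310230 kN*s


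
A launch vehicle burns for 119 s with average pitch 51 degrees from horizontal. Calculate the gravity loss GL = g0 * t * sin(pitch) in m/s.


GL = 9.81 * 119 * sin(51 deg) = 907 m/s

907 m/s


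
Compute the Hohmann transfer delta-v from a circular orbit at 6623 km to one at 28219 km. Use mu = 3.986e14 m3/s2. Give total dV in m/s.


V1 = sqrt(mu/r1) = 7757.85 m/s
dV1 = V1*(sqrt(2*r2/(r1+r2)) - 1) = 2115.75 m/s
V2 = sqrt(mu/r2) = 3758.36 m/s
dV2 = V2*(1 - sqrt(2*r1/(r1+r2))) = 1441.02 m/s
Total dV = 3557 m/s

3557 m/s


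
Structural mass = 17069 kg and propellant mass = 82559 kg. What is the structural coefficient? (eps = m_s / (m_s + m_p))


eps = 17069 / (17069 + 82559) = 0.1713

0.1713


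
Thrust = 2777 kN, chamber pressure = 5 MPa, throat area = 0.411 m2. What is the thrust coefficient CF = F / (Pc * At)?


CF = 2777000 / (5e6 * 0.411) = 1.35

1.35


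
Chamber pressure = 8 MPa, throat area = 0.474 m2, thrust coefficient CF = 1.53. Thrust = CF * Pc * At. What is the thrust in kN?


F = 1.53 * 8e6 * 0.474 = 5.8018e+06 N = 5801.8 kN

5801.8 kN


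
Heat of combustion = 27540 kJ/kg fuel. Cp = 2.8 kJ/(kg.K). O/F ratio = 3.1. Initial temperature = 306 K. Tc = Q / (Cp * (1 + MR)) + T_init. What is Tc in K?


Tc = 27540 / (2.8 * (1 + 3.1)) + 306 = 2705 K

2705 K


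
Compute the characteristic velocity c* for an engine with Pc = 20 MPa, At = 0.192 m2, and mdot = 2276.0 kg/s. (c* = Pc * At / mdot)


c* = 20e6 * 0.192 / 2276.0 = 1687 m/s

1687 m/s


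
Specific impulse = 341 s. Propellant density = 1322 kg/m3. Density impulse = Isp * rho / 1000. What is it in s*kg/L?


rho*Isp = 341 * 1322 / 1000 = 451 s*kg/L

451 s*kg/L


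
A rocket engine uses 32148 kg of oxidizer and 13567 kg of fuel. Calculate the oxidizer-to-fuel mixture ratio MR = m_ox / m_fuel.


MR = 32148 / 13567 = 2.37

2.37


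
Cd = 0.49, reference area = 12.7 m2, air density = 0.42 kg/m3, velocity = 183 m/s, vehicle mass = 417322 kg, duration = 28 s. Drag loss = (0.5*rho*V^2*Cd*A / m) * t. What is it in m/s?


D = 0.5 * 0.42 * 183^2 * 0.49 * 12.7 = 43764.43 N
a = 43764.43 / 417322 = 0.1049 m/s2
dV = 0.1049 * 28 = 2.9 m/s

2.9 m/s


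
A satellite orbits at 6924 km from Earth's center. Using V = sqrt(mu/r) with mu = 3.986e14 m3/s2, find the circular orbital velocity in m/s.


V = sqrt(3.986e14 / 6924000) = 7587 m/s

7587 m/s


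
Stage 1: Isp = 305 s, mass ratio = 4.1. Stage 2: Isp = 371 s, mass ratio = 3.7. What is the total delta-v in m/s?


dV1 = 305 * 9.81 * ln(4.1) = 4221.7 m/s
dV2 = 371 * 9.81 * ln(3.7) = 4761.7 m/s
Total dV = 4221.7 + 4761.7 = 8983.4 m/s ~ 8983 m/s

8983 m/s


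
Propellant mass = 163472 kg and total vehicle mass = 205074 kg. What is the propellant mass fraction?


PMF = 163472 / 205074 = 0.797

0.797


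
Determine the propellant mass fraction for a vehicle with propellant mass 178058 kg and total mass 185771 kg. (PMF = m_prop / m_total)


PMF = 178058 / 185771 = 0.958

0.958


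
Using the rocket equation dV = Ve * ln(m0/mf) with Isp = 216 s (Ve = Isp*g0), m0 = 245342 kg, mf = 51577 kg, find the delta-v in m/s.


Ve = 216 * 9.81 = 2118.96 m/s
dV = 2118.96 * ln(245342/51577) = 3305 m/s

3305 m/s


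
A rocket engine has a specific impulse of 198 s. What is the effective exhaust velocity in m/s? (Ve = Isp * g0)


Ve = Isp * g0 = 198 * 9.81 = 1942.4 m/s

1942.4 m/s


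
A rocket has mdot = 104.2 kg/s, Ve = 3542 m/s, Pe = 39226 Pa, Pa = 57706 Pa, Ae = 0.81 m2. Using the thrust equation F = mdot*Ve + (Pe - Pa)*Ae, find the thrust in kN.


F = 104.2 * 3542 + (39226 - 57706) * 0.81 = 354108.0 N = 354.1 kN

354.1 kN


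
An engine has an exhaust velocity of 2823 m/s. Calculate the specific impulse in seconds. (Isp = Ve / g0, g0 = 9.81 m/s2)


Isp = Ve / g0 = 2823 / 9.81 = 287.8 s

287.8 s


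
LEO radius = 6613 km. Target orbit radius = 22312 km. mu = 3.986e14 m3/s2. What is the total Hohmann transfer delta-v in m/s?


V1 = sqrt(mu/r1) = 7763.71 m/s
dV1 = V1*(sqrt(2*r2/(r1+r2)) - 1) = 1879.39 m/s
V2 = sqrt(mu/r2) = 4226.68 m/s
dV2 = V2*(1 - sqrt(2*r1/(r1+r2))) = 1368.58 m/s
Total dV = 3248 m/s

3248 m/s


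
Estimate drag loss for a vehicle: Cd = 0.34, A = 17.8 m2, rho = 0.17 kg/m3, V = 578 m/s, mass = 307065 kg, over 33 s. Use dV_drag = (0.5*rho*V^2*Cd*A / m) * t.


D = 0.5 * 0.17 * 578^2 * 0.34 * 17.8 = 171859.49 N
a = 171859.49 / 307065 = 0.5597 m/s2
dV = 0.5597 * 33 = 18.5 m/s

18.5 m/s


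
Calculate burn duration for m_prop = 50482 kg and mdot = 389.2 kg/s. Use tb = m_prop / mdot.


tb = 50482 / 389.2 = 129.7 s

129.7 s


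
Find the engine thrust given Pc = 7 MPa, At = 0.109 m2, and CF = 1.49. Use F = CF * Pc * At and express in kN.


F = 1.49 * 7e6 * 0.109 = 1.1369e+06 N = 1136.9 kN

1136.9 kN


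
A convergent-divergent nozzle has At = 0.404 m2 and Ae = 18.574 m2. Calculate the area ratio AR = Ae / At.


AR = 18.574 / 0.404 = 46.0

46.0


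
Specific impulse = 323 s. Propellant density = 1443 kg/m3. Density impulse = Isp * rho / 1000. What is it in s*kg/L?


rho*Isp = 323 * 1443 / 1000 = 466 s*kg/L

466 s*kg/L


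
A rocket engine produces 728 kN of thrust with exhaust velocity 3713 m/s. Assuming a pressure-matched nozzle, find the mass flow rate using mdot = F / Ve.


mdot = F / Ve = 728000 / 3713 = 196.1 kg/s

196.1 kg/s


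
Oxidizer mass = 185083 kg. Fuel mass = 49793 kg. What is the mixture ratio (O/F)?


MR = 185083 / 49793 = 3.72

3.72


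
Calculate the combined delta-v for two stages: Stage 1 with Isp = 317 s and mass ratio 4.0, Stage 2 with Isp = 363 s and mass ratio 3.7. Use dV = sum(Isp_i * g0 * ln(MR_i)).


dV1 = 317 * 9.81 * ln(4.0) = 4311.1 m/s
dV2 = 363 * 9.81 * ln(3.7) = 4659.0 m/s
Total dV = 4311.1 + 4659.0 = 8970.1 m/s ~ 8970 m/s

8970 m/s


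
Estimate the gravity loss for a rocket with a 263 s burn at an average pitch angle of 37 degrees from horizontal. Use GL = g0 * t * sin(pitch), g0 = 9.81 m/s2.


GL = 9.81 * 263 * sin(37 deg) = 1553 m/s

1553 m/s


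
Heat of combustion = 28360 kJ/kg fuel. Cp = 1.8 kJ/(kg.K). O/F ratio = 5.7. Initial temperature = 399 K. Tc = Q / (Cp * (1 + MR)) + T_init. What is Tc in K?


Tc = 28360 / (1.8 * (1 + 5.7)) + 399 = 2751 K

2751 K


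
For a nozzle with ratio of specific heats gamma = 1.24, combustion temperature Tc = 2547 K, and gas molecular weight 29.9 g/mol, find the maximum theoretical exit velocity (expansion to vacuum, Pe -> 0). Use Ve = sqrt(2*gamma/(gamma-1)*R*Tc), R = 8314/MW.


R = 8314 / 29.9 = 278.06 J/(kg.K)
Ve = sqrt(2 * 1.24 / (1.24 - 1) * 278.06 * 2547) = 2705 m/s

2705 m/s


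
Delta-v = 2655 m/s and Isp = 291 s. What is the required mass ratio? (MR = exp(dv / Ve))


Ve = 291 * 9.81 = 2854.71 m/s
MR = exp(2655 / 2854.71) = 2.535

2.535


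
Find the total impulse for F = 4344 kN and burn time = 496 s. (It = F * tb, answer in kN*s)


It = 4344 * 496 = 2154624 kN*s

2154624 kN*s


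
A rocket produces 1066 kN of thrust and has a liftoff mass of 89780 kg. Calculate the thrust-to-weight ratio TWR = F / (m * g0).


TWR = 1066000 / (89780 * 9.81) = 1.21

1.21


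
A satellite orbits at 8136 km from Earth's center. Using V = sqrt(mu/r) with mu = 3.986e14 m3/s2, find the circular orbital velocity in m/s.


V = sqrt(3.986e14 / 8136000) = 6999 m/s

6999 m/s


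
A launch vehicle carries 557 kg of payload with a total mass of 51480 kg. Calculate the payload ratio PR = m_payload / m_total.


PR = 557 / 51480 = 0.0108

0.0108


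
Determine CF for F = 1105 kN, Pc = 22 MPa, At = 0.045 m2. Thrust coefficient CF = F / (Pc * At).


CF = 1105000 / (22e6 * 0.045) = 1.12

1.12


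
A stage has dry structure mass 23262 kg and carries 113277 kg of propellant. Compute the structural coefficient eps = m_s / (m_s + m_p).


eps = 23262 / (23262 + 113277) = 0.1704

0.1704


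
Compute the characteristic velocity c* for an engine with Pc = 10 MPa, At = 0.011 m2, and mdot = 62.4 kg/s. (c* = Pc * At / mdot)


c* = 10e6 * 0.011 / 62.4 = 1763 m/s

1763 m/s


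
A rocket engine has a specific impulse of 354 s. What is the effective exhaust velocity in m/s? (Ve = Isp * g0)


Ve = Isp * g0 = 354 * 9.81 = 3472.7 m/s

3472.7 m/s


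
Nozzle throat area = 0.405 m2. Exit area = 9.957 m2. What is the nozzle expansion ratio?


AR = 9.957 / 0.405 = 24.6

24.6


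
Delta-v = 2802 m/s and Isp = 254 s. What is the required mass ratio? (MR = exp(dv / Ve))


Ve = 254 * 9.81 = 2491.74 m/s
MR = exp(2802 / 2491.74) = 3.079

3.079


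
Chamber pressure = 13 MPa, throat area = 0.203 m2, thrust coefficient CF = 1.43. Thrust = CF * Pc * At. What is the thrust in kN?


F = 1.43 * 13e6 * 0.203 = 3.7738e+06 N = 3773.8 kN

3773.8 kN


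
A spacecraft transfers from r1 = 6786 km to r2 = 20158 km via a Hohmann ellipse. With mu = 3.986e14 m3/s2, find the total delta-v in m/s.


V1 = sqrt(mu/r1) = 7664.11 m/s
dV1 = V1*(sqrt(2*r2/(r1+r2)) - 1) = 1710.85 m/s
V2 = sqrt(mu/r2) = 4446.77 m/s
dV2 = V2*(1 - sqrt(2*r1/(r1+r2))) = 1290.78 m/s
Total dV = 3002 m/s

3002 m/s


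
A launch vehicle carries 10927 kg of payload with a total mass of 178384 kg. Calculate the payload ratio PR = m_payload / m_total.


PR = 10927 / 178384 = 0.0613

0.0613


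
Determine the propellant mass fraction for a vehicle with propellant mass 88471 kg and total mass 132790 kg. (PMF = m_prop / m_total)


PMF = 88471 / 132790 = 0.666

0.666


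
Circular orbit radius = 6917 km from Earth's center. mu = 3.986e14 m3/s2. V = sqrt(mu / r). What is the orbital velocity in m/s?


V = sqrt(3.986e14 / 6917000) = 7591 m/s

7591 m/s


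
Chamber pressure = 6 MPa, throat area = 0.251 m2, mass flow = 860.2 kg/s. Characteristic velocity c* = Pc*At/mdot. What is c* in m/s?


c* = 6e6 * 0.251 / 860.2 = 1751 m/s

1751 m/s


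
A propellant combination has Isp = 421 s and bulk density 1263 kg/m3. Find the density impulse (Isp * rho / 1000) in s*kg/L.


rho*Isp = 421 * 1263 / 1000 = 532 s*kg/L

532 s*kg/L


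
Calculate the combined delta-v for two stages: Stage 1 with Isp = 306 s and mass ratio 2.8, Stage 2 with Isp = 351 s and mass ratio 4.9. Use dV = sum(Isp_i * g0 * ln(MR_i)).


dV1 = 306 * 9.81 * ln(2.8) = 3090.8 m/s
dV2 = 351 * 9.81 * ln(4.9) = 5472.2 m/s
Total dV = 3090.8 + 5472.2 = 8563.0 m/s ~ 8563 m/s

8563 m/s


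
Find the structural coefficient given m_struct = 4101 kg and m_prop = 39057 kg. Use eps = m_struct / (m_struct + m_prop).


eps = 4101 / (4101 + 39057) = 0.095

0.095


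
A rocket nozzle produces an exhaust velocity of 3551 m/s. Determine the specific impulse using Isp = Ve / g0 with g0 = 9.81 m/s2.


Isp = Ve / g0 = 3551 / 9.81 = 362.0 s

362.0 s


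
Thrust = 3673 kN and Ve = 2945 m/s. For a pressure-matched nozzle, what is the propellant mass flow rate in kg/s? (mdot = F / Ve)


mdot = F / Ve = 3673000 / 2945 = 1247.2 kg/s

1247.2 kg/s


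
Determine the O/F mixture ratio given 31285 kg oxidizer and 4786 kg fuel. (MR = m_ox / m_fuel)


MR = 31285 / 4786 = 6.54

6.54


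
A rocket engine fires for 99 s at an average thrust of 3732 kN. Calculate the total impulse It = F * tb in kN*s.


It = 3732 * 99 = 369468 kN*s

369468 kN*s


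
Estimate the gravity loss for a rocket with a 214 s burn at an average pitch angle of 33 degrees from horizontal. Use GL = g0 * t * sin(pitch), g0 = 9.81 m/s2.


GL = 9.81 * 214 * sin(33 deg) = 1143 m/s

1143 m/s


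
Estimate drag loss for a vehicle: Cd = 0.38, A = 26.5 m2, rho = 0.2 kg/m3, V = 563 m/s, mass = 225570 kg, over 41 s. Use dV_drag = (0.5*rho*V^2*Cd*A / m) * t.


D = 0.5 * 0.2 * 563^2 * 0.38 * 26.5 = 319187.78 N
a = 319187.78 / 225570 = 1.415 m/s2
dV = 1.415 * 41 = 58.0 m/s

58.0 m/s


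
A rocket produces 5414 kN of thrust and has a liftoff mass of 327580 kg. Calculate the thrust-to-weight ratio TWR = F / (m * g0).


TWR = 5414000 / (327580 * 9.81) = 1.68

1.68


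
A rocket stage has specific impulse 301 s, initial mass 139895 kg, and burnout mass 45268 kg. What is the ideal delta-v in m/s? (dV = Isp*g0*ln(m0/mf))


Ve = 301 * 9.81 = 2952.81 m/s
dV = 2952.81 * ln(139895/45268) = 3332 m/s

3332 m/s


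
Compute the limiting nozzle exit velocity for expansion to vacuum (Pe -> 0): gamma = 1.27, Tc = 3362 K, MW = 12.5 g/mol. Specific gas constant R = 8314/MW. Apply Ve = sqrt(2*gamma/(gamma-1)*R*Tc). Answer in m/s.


R = 8314 / 12.5 = 665.12 J/(kg.K)
Ve = sqrt(2 * 1.27 / (1.27 - 1) * 665.12 * 3362) = 4587 m/s

4587 m/s


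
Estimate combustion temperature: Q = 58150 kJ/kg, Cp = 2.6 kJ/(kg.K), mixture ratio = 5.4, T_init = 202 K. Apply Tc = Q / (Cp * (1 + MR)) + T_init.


Tc = 58150 / (2.6 * (1 + 5.4)) + 202 = 3697 K

3697 K


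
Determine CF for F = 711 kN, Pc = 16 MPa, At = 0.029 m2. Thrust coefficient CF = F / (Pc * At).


CF = 711000 / (16e6 * 0.029) = 1.53

1.53


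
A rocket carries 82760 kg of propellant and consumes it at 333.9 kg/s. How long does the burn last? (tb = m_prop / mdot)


tb = 82760 / 333.9 = 247.9 s

247.9 s


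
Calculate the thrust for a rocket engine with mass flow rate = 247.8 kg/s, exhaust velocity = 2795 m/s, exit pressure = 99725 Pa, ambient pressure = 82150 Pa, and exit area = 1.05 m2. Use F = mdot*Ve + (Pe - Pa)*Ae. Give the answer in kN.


F = 247.8 * 2795 + (99725 - 82150) * 1.05 = 711055.0 N = 711.1 kN

711.1 kN


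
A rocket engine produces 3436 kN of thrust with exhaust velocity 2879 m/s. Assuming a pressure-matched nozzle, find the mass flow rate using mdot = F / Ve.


mdot = F / Ve = 3436000 / 2879 = 1193.5 kg/s

1193.5 kg/s


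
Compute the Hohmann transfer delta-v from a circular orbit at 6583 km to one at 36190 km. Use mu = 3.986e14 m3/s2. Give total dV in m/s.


V1 = sqrt(mu/r1) = 7781.38 m/s
dV1 = V1*(sqrt(2*r2/(r1+r2)) - 1) = 2340.96 m/s
V2 = sqrt(mu/r2) = 3318.75 m/s
dV2 = V2*(1 - sqrt(2*r1/(r1+r2))) = 1477.48 m/s
Total dV = 3818 m/s

3818 m/s


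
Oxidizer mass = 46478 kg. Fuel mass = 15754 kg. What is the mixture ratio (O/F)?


MR = 46478 / 15754 = 2.95

2.95


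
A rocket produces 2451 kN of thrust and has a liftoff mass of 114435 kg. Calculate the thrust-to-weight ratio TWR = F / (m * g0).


TWR = 2451000 / (114435 * 9.81) = 2.18

2.18


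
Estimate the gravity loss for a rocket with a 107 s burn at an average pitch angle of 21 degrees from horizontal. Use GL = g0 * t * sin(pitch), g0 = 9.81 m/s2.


GL = 9.81 * 107 * sin(21 deg) = 376 m/s

376 m/s


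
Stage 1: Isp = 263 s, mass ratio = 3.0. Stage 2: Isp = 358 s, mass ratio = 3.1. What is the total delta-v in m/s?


dV1 = 263 * 9.81 * ln(3.0) = 2834.5 m/s
dV2 = 358 * 9.81 * ln(3.1) = 3973.5 m/s
Total dV = 2834.5 + 3973.5 = 6808.0 m/s ~ 6808 m/s

6808 m/s


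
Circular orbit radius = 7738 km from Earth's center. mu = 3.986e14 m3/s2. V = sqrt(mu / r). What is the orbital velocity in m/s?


V = sqrt(3.986e14 / 7738000) = 7177 m/s

7177 m/s


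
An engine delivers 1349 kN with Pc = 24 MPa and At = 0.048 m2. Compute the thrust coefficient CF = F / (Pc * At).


CF = 1349000 / (24e6 * 0.048) = 1.17

1.17


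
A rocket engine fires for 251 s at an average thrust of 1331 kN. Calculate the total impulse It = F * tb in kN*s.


It = 1331 * 251 = 334081 kN*s

334081 kN*s


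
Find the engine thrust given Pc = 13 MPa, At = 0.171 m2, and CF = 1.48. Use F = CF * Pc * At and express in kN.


F = 1.48 * 13e6 * 0.171 = 3.2900e+06 N = 3290.0 kN

3290.0 kN


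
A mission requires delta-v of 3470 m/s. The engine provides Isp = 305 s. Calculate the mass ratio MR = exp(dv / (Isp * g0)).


Ve = 305 * 9.81 = 2992.05 m/s
MR = exp(3470 / 2992.05) = 3.189

3.189


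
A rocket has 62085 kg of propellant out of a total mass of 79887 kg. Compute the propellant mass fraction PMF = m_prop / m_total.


PMF = 62085 / 79887 = 0.777

0.777


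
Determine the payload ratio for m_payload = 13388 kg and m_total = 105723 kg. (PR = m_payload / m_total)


PR = 13388 / 105723 = 0.1266

0.1266


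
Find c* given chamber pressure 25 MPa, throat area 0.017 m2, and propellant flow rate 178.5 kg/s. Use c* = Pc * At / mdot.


c* = 25e6 * 0.017 / 178.5 = 2381 m/s

2381 m/s


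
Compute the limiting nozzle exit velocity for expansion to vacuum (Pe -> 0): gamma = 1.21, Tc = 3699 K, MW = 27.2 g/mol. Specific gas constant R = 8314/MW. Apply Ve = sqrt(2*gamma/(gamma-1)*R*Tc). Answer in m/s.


R = 8314 / 27.2 = 305.66 J/(kg.K)
Ve = sqrt(2 * 1.21 / (1.21 - 1) * 305.66 * 3699) = 3610 m/s

3610 m/s


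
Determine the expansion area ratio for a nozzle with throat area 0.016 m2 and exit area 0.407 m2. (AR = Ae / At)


AR = 0.407 / 0.016 = 25.4

25.4


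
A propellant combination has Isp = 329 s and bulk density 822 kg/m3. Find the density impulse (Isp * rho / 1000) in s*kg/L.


rho*Isp = 329 * 822 / 1000 = 270 s*kg/L

270 s*kg/L


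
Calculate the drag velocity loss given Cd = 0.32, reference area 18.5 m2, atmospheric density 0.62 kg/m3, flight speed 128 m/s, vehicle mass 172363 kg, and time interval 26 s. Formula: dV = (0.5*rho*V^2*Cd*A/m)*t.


D = 0.5 * 0.62 * 128^2 * 0.32 * 18.5 = 30067.92 N
a = 30067.92 / 172363 = 0.1744 m/s2
dV = 0.1744 * 26 = 4.5 m/s

4.5 m/s


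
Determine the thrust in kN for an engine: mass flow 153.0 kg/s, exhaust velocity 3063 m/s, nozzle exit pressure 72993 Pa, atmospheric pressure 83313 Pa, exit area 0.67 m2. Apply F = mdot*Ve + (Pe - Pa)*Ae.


F = 153.0 * 3063 + (72993 - 83313) * 0.67 = 461725.0 N = 461.7 kN

461.7 kN


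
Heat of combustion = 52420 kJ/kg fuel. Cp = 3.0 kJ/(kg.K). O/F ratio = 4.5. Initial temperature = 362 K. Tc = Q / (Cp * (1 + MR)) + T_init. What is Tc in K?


Tc = 52420 / (3.0 * (1 + 4.5)) + 362 = 3539 K

3539 K


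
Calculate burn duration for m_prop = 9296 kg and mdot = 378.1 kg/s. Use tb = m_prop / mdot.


tb = 9296 / 378.1 = 24.6 s

24.6 s


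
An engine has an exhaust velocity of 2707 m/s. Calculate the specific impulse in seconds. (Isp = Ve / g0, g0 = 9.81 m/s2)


Isp = Ve / g0 = 2707 / 9.81 = 275.9 s

275.9 s


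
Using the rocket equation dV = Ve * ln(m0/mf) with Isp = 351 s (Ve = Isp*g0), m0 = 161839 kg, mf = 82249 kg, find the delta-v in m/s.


Ve = 351 * 9.81 = 3443.31 m/s
dV = 3443.31 * ln(161839/82249) = 2331 m/s

2331 m/s


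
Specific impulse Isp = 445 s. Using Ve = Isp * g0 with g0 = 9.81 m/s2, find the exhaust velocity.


Ve = Isp * g0 = 445 * 9.81 = 4365.4 m/s

4365.4 m/s


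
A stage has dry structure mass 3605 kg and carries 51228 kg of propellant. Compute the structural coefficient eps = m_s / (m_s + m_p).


eps = 3605 / (3605 + 51228) = 0.0657

0.0657


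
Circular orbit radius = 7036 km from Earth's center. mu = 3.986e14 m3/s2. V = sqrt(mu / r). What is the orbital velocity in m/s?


V = sqrt(3.986e14 / 7036000) = 7527 m/s

7527 m/s


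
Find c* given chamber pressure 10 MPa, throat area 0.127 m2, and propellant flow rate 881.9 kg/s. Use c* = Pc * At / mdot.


c* = 10e6 * 0.127 / 881.9 = 1440 m/s

1440 m/s


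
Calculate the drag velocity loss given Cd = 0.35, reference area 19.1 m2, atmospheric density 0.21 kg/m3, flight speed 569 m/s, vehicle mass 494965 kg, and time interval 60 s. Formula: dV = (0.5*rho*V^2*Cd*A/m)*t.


D = 0.5 * 0.21 * 569^2 * 0.35 * 19.1 = 227255.94 N
a = 227255.94 / 494965 = 0.4591 m/s2
dV = 0.4591 * 60 = 27.5 m/s

27.5 m/s


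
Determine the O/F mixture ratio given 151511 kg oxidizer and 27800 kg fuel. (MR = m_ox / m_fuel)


MR = 151511 / 27800 = 5.45

5.45


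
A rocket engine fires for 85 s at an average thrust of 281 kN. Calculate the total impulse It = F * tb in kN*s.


It = 281 * 85 = 23885 kN*s

23885 kN*s


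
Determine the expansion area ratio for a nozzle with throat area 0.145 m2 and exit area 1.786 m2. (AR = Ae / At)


AR = 1.786 / 0.145 = 12.3

12.3


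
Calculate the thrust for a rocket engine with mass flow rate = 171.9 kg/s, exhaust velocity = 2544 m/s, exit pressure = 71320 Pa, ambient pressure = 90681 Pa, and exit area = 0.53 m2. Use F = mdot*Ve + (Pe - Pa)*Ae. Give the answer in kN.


F = 171.9 * 2544 + (71320 - 90681) * 0.53 = 427052.0 N = 427.1 kN

427.1 kN


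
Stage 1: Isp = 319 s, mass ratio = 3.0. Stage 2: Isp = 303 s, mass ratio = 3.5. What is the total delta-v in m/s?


dV1 = 319 * 9.81 * ln(3.0) = 3438.0 m/s
dV2 = 303 * 9.81 * ln(3.5) = 3723.8 m/s
Total dV = 3438.0 + 3723.8 = 7161.8 m/s ~ 7162 m/s

7162 m/s


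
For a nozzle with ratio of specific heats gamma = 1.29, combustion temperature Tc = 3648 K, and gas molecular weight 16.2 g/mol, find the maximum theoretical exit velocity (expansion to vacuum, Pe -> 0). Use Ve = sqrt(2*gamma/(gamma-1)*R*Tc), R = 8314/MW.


R = 8314 / 16.2 = 513.21 J/(kg.K)
Ve = sqrt(2 * 1.29 / (1.29 - 1) * 513.21 * 3648) = 4081 m/s

4081 m/s


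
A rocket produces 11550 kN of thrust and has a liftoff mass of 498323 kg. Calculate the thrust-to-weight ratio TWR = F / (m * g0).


TWR = 11550000 / (498323 * 9.81) = 2.36

2.36


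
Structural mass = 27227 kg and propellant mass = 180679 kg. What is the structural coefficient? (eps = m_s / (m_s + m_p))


eps = 27227 / (27227 + 180679) = 0.131

0.131


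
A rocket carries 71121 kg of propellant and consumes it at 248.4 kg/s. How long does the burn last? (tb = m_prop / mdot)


tb = 71121 / 248.4 = 286.3 s

286.3 s


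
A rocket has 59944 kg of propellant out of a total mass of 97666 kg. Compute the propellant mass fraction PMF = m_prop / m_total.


PMF = 59944 / 97666 = 0.614

0.614


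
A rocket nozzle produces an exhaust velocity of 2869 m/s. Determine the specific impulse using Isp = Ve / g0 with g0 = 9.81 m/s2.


Isp = Ve / g0 = 2869 / 9.81 = 292.5 s

292.5 s
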